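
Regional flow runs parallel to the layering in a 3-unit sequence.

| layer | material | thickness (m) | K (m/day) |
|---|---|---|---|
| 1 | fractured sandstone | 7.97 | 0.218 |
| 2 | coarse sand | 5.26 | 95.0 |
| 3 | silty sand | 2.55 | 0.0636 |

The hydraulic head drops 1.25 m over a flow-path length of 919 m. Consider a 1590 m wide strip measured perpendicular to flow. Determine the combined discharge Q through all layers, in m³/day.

Flow is parallel to layering, so each bed carries its own Darcy discharge and the transmissivities add.
Σ(K_i·b_i) = 0.218×7.97 + 95.0×5.26 + 0.0636×2.55 = 501.6 m²/day.
Hydraulic gradient i = Δh / L = 1.25 / 919 = 0.001360.
Q = Σ(K_i·b_i) · W · i = 501.6 × 1590 × 0.001360 = 1085 m³/day.

1080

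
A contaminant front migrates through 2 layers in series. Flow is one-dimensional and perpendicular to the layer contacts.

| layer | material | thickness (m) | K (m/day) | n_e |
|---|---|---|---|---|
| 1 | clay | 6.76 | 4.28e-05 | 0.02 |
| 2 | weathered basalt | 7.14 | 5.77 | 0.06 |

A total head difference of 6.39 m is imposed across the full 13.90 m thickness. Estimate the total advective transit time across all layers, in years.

With flow normal to the layers, continuity requires the same specific discharge q through every layer.
Σ(b_i/K_i) = 6.76/4.28e-05 + 7.14/5.77 = 1.579e+05 d.
q = Δh / Σ(b_i/K_i) = 6.39 / 1.579e+05 = 4.046e-05 m/day.
In each layer the seepage velocity is v_i = q/n_i, so the layer transit time is t_i = b_i·n_i / q:
  layer 1 (clay): t_1 = 6.76 × 0.02 / 4.046e-05 = 3342 d
  layer 2 (weathered basalt): t_2 = 7.14 × 0.06 / 4.046e-05 = 10589 d
Total t = Σ t_i = 13931 days = 38.14 years.

38.1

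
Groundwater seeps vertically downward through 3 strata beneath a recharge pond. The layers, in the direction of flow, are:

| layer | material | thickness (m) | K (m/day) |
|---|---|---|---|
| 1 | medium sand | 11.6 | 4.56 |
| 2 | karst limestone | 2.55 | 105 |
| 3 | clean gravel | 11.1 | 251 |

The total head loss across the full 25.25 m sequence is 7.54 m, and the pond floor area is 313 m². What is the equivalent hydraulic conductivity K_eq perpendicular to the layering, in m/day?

9.67

Flow is perpendicular to layering, so the layers act in series and the equivalent K is the thickness-weighted harmonic mean.
Total thickness L = 11.6 + 2.55 + 11.1 = 25.25 m.
Σ(b_i/K_i) = 11.6/4.56 + 2.55/105 + 11.1/251 = 2.612 d.
K_eq = L / Σ(b_i/K_i) = 25.25 / 2.612 = 9.666 m/day.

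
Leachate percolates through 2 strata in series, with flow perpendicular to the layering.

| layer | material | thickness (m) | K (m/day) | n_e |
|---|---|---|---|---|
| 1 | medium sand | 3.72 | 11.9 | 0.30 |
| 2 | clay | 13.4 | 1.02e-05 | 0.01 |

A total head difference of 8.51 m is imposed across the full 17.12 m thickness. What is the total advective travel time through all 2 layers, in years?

528

With flow normal to the layers, continuity requires the same specific discharge q through every layer.
Σ(b_i/K_i) = 3.72/11.9 + 13.4/1.02e-05 = 1.314e+06 d.
q = Δh / Σ(b_i/K_i) = 8.51 / 1.314e+06 = 6.478e-06 m/day.
In each layer the seepage velocity is v_i = q/n_i, so the layer transit time is t_i = b_i·n_i / q:
  layer 1 (medium sand): t_1 = 3.72 × 0.30 / 6.478e-06 = 1.723e+05 d
  layer 2 (clay): t_2 = 13.4 × 0.01 / 6.478e-06 = 20686 d
Total t = Σ t_i = 1.930e+05 days = 528.3 years.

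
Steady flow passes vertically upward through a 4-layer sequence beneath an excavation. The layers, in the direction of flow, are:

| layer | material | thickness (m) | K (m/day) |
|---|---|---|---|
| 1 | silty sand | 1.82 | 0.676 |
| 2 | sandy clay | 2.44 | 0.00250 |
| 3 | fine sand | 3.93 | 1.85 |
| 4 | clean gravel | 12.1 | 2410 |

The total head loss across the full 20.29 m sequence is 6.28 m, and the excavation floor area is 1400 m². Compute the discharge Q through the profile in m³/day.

Flow is perpendicular to layering, so the layers act in series and the equivalent K is the thickness-weighted harmonic mean.
Total thickness L = 1.82 + 2.44 + 3.93 + 12.1 = 20.29 m.
Σ(b_i/K_i) = 1.82/0.676 + 2.44/0.00250 + 3.93/1.85 + 12.1/2410 = 980.8 d.
K_eq = L / Σ(b_i/K_i) = 20.29 / 980.8 = 0.02069 m/day.
Q = K_eq · A · (Δh/L) = 0.02069 × 1400 × (6.28/20.29) = 8.964 m³/day.

8.96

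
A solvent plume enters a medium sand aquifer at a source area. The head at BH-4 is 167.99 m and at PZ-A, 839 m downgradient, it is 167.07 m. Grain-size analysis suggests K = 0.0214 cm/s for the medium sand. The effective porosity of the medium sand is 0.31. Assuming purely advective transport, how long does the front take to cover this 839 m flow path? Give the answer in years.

Convert K: 0.0214 cm/s × 864 = 18.49 m/day.
Hydraulic gradient i = (167.99 − 167.07) / 839 = 0.92 / 839 = 0.001097.
Darcy flux q = K · i = 18.49 × 0.001097 = 0.02027 m/day.
Seepage velocity v = q / n_e = 0.02027 / 0.31 = 0.06540 m/day.
Travel time t = L / v = 839 / 0.06540 = 12828 days = 35.12 years.

35.1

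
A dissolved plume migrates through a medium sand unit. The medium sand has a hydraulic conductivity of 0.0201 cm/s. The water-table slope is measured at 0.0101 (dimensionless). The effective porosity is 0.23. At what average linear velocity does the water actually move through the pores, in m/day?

0.763

Convert K: 0.0201 cm/s × 864 = 17.37 m/day.
Hydraulic gradient i = 0.0101.
Darcy flux q = K · i = 17.37 × 0.01010 = 0.1754 m/day.
Seepage velocity v = q / n_e = 0.1754 / 0.23 = 0.7626 m/day.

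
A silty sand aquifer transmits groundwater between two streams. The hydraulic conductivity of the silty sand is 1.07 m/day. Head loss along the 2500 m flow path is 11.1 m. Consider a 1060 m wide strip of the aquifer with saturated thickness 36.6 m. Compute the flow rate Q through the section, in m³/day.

Cross-sectional area A = 1060 × 36.6 = 38796 m².
Hydraulic gradient i = Δh / L = 11.1 / 2500 = 0.004440.
Darcy's law: Q = K · A · i = 1.070 × 38796 × 0.004440 = 184.3 m³/day.

184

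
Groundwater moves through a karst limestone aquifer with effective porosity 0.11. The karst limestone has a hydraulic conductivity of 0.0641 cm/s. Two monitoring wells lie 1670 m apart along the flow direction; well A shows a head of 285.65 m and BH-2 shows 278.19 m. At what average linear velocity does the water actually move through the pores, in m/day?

2.25

Convert K: 0.0641 cm/s × 864 = 55.38 m/day.
Hydraulic gradient i = (285.65 − 278.19) / 1670 = 7.46 / 1670 = 0.004467.
Darcy flux q = K · i = 55.38 × 0.004467 = 0.2474 m/day.
Seepage velocity v = q / n_e = 0.2474 / 0.11 = 2.249 m/day.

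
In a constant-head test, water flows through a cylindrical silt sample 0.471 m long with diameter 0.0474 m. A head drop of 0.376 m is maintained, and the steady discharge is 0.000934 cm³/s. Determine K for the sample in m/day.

0.0573

Cross-sectional area A = π·(d/2)² = π × (0.0474/2)² = 0.001765 m².
Convert discharge: 0.000934 cm³/s = 9.340e-10 m³/s.
Darcy's law rearranged: K = Q·L / (A·Δh) = 9.340e-10 × 0.471 / (0.001765 × 0.376) = 6.630e-07 m/s = 0.05729 m/day.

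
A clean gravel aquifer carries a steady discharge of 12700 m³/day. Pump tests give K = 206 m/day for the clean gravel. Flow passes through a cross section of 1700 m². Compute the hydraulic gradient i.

0.0363

From Q = K·A·i, i = Q / (K·A) = 12700 / (206.0 × 1700) = 0.03626.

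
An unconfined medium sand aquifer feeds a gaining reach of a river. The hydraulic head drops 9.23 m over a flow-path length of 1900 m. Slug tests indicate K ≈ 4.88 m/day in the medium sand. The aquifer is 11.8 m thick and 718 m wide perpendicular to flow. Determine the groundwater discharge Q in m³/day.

Cross-sectional area A = 718 × 11.8 = 8472 m².
Hydraulic gradient i = Δh / L = 9.23 / 1900 = 0.004858.
Darcy's law: Q = K · A · i = 4.880 × 8472 × 0.004858 = 200.9 m³/day.

201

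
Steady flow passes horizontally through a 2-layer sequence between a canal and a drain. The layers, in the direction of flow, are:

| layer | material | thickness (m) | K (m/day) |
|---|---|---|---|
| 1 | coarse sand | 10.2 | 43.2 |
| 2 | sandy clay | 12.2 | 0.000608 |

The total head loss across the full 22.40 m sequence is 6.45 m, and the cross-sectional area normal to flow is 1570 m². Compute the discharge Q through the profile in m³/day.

0.505

Flow is perpendicular to layering, so the layers act in series and the equivalent K is the thickness-weighted harmonic mean.
Total thickness L = 10.2 + 12.2 = 22.40 m.
Σ(b_i/K_i) = 10.2/43.2 + 12.2/0.000608 = 20066 d.
K_eq = L / Σ(b_i/K_i) = 22.40 / 20066 = 0.001116 m/day.
Q = K_eq · A · (Δh/L) = 0.001116 × 1570 × (6.45/22.40) = 0.5047 m³/day.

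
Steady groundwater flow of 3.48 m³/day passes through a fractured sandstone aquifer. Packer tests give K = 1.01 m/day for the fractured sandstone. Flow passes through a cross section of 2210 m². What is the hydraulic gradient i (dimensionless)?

From Q = K·A·i, i = Q / (K·A) = 3.48 / (1.010 × 2210) = 0.001559.

0.00156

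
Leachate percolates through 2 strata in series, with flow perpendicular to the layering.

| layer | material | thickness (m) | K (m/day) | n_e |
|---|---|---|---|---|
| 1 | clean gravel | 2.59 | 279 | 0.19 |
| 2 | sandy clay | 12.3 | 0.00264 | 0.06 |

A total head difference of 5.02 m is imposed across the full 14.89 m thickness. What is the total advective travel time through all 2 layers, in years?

3.13

With flow normal to the layers, continuity requires the same specific discharge q through every layer.
Σ(b_i/K_i) = 2.59/279 + 12.3/0.00264 = 4659 d.
q = Δh / Σ(b_i/K_i) = 5.02 / 4659 = 0.001077 m/day.
In each layer the seepage velocity is v_i = q/n_i, so the layer transit time is t_i = b_i·n_i / q:
  layer 1 (clean gravel): t_1 = 2.59 × 0.19 / 0.001077 = 456.7 d
  layer 2 (sandy clay): t_2 = 12.3 × 0.06 / 0.001077 = 684.9 d
Total t = Σ t_i = 1142 days = 3.126 years.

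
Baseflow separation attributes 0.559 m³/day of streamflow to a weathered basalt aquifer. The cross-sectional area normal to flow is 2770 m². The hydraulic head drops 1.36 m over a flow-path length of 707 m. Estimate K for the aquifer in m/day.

Hydraulic gradient i = Δh / L = 1.36 / 707 = 0.001924.
From Q = K·A·i, K = Q / (A·i) = 0.559 / (2770 × 0.001924) = 0.1049 m/day.

0.105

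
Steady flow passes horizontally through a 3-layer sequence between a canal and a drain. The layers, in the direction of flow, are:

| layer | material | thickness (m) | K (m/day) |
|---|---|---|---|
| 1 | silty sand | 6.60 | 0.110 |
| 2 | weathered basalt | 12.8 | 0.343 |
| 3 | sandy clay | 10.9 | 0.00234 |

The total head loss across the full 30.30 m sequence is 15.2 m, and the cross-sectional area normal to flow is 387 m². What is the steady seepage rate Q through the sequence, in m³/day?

1.24

Flow is perpendicular to layering, so the layers act in series and the equivalent K is the thickness-weighted harmonic mean.
Total thickness L = 6.60 + 12.8 + 10.9 = 30.30 m.
Σ(b_i/K_i) = 6.60/0.110 + 12.8/0.343 + 10.9/0.00234 = 4755 d.
K_eq = L / Σ(b_i/K_i) = 30.30 / 4755 = 0.006372 m/day.
Q = K_eq · A · (Δh/L) = 0.006372 × 387 × (15.2/30.30) = 1.237 m³/day.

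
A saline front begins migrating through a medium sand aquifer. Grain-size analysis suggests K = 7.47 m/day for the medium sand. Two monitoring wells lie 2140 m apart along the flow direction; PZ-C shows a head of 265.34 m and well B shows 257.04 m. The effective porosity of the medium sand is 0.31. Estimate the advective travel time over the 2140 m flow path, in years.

Hydraulic gradient i = (265.34 − 257.04) / 2140 = 8.3 / 2140 = 0.003879.
Darcy flux q = K · i = 7.470 × 0.003879 = 0.02897 m/day.
Seepage velocity v = q / n_e = 0.02897 / 0.31 = 0.09346 m/day.
Travel time t = L / v = 2140 / 0.09346 = 22898 days = 62.69 years.

62.7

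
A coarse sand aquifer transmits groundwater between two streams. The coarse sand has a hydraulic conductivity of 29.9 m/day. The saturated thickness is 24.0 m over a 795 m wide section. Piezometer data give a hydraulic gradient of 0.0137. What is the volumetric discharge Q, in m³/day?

7820

Cross-sectional area A = 795 × 24.0 = 19080 m².
Hydraulic gradient i = 0.0137.
Darcy's law: Q = K · A · i = 29.90 × 19080 × 0.01370 = 7816 m³/day.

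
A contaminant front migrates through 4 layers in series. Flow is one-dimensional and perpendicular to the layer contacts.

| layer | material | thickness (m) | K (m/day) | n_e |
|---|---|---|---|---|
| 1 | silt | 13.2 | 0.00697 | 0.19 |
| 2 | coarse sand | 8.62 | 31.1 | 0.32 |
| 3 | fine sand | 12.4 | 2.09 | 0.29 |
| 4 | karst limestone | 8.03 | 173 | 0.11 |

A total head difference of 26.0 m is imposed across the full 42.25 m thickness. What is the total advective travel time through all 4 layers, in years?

1.95

With flow normal to the layers, continuity requires the same specific discharge q through every layer.
Σ(b_i/K_i) = 13.2/0.00697 + 8.62/31.1 + 12.4/2.09 + 8.03/173 = 1900 d.
q = Δh / Σ(b_i/K_i) = 26.0 / 1900 = 0.01368 m/day.
In each layer the seepage velocity is v_i = q/n_i, so the layer transit time is t_i = b_i·n_i / q:
  layer 1 (silt): t_1 = 13.2 × 0.19 / 0.01368 = 183.3 d
  layer 2 (coarse sand): t_2 = 8.62 × 0.32 / 0.01368 = 201.6 d
  layer 3 (fine sand): t_3 = 12.4 × 0.29 / 0.01368 = 262.8 d
  layer 4 (karst limestone): t_4 = 8.03 × 0.11 / 0.01368 = 64.55 d
Total t = Σ t_i = 712.2 days = 1.950 years.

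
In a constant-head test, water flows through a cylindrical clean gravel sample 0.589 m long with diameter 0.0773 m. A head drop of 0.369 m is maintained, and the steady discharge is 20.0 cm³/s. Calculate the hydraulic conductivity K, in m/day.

Cross-sectional area A = π·(d/2)² = π × (0.0773/2)² = 0.004693 m².
Convert discharge: 20.0 cm³/s = 2.000e-05 m³/s.
Darcy's law rearranged: K = Q·L / (A·Δh) = 2.000e-05 × 0.589 / (0.004693 × 0.369) = 0.006803 m/s = 587.7 m/day.

588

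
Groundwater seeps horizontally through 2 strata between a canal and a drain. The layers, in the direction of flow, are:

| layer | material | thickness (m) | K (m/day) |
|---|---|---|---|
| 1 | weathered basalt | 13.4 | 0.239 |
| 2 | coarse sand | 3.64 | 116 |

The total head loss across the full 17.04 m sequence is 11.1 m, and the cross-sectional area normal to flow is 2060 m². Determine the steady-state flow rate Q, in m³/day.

408

Flow is perpendicular to layering, so the layers act in series and the equivalent K is the thickness-weighted harmonic mean.
Total thickness L = 13.4 + 3.64 = 17.04 m.
Σ(b_i/K_i) = 13.4/0.239 + 3.64/116 = 56.10 d.
K_eq = L / Σ(b_i/K_i) = 17.04 / 56.10 = 0.3038 m/day.
Q = K_eq · A · (Δh/L) = 0.3038 × 2060 × (11.1/17.04) = 407.6 m³/day.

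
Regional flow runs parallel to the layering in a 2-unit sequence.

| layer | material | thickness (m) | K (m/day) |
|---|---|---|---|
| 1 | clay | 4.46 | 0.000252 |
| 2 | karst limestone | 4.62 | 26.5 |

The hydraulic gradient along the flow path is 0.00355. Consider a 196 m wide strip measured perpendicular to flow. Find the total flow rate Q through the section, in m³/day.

85.2

Flow is parallel to layering, so each bed carries its own Darcy discharge and the transmissivities add.
Σ(K_i·b_i) = 0.000252×4.46 + 26.5×4.62 = 122.4 m²/day.
Hydraulic gradient i = 0.00355.
Q = Σ(K_i·b_i) · W · i = 122.4 × 196 × 0.003550 = 85.19 m³/day.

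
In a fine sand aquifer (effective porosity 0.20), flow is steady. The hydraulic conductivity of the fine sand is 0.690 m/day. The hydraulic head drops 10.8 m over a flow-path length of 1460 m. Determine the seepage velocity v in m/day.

Hydraulic gradient i = Δh / L = 10.8 / 1460 = 0.007397.
Darcy flux q = K · i = 0.6900 × 0.007397 = 0.005104 m/day.
Seepage velocity v = q / n_e = 0.005104 / 0.20 = 0.02552 m/day.

0.0255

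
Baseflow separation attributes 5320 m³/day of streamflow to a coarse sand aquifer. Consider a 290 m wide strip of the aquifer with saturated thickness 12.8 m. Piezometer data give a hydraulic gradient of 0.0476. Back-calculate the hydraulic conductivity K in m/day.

Cross-sectional area A = 290 × 12.8 = 3712 m².
Hydraulic gradient i = 0.0476.
From Q = K·A·i, K = Q / (A·i) = 5320 / (3712 × 0.04760) = 30.11 m/day.

30.1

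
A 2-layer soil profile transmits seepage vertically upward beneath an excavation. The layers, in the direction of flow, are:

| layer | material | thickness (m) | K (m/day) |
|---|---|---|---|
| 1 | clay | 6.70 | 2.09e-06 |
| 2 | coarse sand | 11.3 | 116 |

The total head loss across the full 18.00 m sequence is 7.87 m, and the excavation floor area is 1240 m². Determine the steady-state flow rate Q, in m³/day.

Flow is perpendicular to layering, so the layers act in series and the equivalent K is the thickness-weighted harmonic mean.
Total thickness L = 6.70 + 11.3 = 18.00 m.
Σ(b_i/K_i) = 6.70/2.09e-06 + 11.3/116 = 3.206e+06 d.
K_eq = L / Σ(b_i/K_i) = 18.00 / 3.206e+06 = 5.615e-06 m/day.
Q = K_eq · A · (Δh/L) = 5.615e-06 × 1240 × (7.87/18.00) = 0.003044 m³/day.

0.00304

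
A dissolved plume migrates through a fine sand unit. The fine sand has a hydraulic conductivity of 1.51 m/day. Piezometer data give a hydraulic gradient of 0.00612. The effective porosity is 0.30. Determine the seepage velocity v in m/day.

Hydraulic gradient i = 0.00612.
Darcy flux q = K · i = 1.510 × 0.006120 = 0.009241 m/day.
Seepage velocity v = q / n_e = 0.009241 / 0.30 = 0.03080 m/day.

0.0308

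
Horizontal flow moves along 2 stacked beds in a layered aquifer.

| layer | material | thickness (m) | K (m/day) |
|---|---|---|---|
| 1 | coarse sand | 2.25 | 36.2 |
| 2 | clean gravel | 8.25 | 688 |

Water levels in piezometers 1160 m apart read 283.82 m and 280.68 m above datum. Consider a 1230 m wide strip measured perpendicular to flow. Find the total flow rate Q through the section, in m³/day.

Flow is parallel to layering, so each bed carries its own Darcy discharge and the transmissivities add.
Σ(K_i·b_i) = 36.2×2.25 + 688×8.25 = 5757 m²/day.
Hydraulic gradient i = (283.82 − 280.68) / 1160 = 3.14 / 1160 = 0.002707.
Q = Σ(K_i·b_i) · W · i = 5757 × 1230 × 0.002707 = 19169 m³/day.

19200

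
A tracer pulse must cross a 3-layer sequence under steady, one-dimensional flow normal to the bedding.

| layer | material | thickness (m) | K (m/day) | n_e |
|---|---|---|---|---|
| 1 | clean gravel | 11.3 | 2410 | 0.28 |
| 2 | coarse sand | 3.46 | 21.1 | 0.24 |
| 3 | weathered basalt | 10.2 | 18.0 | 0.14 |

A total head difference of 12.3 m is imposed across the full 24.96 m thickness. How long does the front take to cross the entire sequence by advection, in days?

0.324

With flow normal to the layers, continuity requires the same specific discharge q through every layer.
Σ(b_i/K_i) = 11.3/2410 + 3.46/21.1 + 10.2/18.0 = 0.7353 d.
q = Δh / Σ(b_i/K_i) = 12.3 / 0.7353 = 16.73 m/day.
In each layer the seepage velocity is v_i = q/n_i, so the layer transit time is t_i = b_i·n_i / q:
  layer 1 (clean gravel): t_1 = 11.3 × 0.28 / 16.73 = 0.1892 d
  layer 2 (coarse sand): t_2 = 3.46 × 0.24 / 16.73 = 0.04964 d
  layer 3 (weathered basalt): t_3 = 10.2 × 0.14 / 16.73 = 0.08537 d
Total t = Σ t_i = 0.3242 days.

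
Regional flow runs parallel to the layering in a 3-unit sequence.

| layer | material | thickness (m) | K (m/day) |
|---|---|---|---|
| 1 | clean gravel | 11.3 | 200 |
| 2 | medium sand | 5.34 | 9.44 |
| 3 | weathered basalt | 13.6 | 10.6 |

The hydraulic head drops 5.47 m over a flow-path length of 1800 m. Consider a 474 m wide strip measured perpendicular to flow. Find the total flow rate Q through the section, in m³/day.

3540

Flow is parallel to layering, so each bed carries its own Darcy discharge and the transmissivities add.
Σ(K_i·b_i) = 200×11.3 + 9.44×5.34 + 10.6×13.6 = 2455 m²/day.
Hydraulic gradient i = Δh / L = 5.47 / 1800 = 0.003039.
Q = Σ(K_i·b_i) · W · i = 2455 × 474 × 0.003039 = 3536 m³/day.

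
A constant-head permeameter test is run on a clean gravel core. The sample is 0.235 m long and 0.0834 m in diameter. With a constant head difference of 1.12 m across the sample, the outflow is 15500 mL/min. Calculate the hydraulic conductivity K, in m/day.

Cross-sectional area A = π·(d/2)² = π × (0.0834/2)² = 0.005463 m².
Convert discharge: 15500 mL/min = 0.0002583 m³/s.
Darcy's law rearranged: K = Q·L / (A·Δh) = 0.0002583 × 0.235 / (0.005463 × 1.12) = 0.009922 m/s = 857.3 m/day.

857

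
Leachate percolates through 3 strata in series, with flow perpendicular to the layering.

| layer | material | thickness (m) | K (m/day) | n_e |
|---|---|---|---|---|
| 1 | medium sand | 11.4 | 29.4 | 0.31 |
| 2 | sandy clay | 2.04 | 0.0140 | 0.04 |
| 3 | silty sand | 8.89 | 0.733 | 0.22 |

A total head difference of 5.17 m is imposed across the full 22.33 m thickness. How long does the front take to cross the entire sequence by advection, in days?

171

With flow normal to the layers, continuity requires the same specific discharge q through every layer.
Σ(b_i/K_i) = 11.4/29.4 + 2.04/0.0140 + 8.89/0.733 = 158.2 d.
q = Δh / Σ(b_i/K_i) = 5.17 / 158.2 = 0.03267 m/day.
In each layer the seepage velocity is v_i = q/n_i, so the layer transit time is t_i = b_i·n_i / q:
  layer 1 (medium sand): t_1 = 11.4 × 0.31 / 0.03267 = 108.2 d
  layer 2 (sandy clay): t_2 = 2.04 × 0.04 / 0.03267 = 2.497 d
  layer 3 (silty sand): t_3 = 8.89 × 0.22 / 0.03267 = 59.86 d
Total t = Σ t_i = 170.5 days.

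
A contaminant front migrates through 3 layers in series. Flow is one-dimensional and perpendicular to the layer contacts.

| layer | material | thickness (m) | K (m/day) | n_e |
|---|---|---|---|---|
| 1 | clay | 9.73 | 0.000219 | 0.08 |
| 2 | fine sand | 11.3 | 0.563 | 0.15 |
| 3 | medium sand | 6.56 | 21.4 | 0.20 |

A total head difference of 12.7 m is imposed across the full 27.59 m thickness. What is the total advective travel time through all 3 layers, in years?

36.3

With flow normal to the layers, continuity requires the same specific discharge q through every layer.
Σ(b_i/K_i) = 9.73/0.000219 + 11.3/0.563 + 6.56/21.4 = 44450 d.
q = Δh / Σ(b_i/K_i) = 12.7 / 44450 = 0.0002857 m/day.
In each layer the seepage velocity is v_i = q/n_i, so the layer transit time is t_i = b_i·n_i / q:
  layer 1 (clay): t_1 = 9.73 × 0.08 / 0.0002857 = 2724 d
  layer 2 (fine sand): t_2 = 11.3 × 0.15 / 0.0002857 = 5932 d
  layer 3 (medium sand): t_3 = 6.56 × 0.20 / 0.0002857 = 4592 d
Total t = Σ t_i = 13249 days = 36.27 years.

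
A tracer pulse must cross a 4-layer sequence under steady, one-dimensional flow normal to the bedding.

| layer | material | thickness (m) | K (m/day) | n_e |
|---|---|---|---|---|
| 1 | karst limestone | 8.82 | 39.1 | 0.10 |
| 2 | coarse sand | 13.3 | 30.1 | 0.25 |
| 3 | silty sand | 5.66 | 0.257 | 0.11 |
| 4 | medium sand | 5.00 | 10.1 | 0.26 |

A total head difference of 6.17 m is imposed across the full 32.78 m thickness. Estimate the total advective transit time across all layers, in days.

23.0

With flow normal to the layers, continuity requires the same specific discharge q through every layer.
Σ(b_i/K_i) = 8.82/39.1 + 13.3/30.1 + 5.66/0.257 + 5.00/10.1 = 23.19 d.
q = Δh / Σ(b_i/K_i) = 6.17 / 23.19 = 0.2661 m/day.
In each layer the seepage velocity is v_i = q/n_i, so the layer transit time is t_i = b_i·n_i / q:
  layer 1 (karst limestone): t_1 = 8.82 × 0.10 / 0.2661 = 3.314 d
  layer 2 (coarse sand): t_2 = 13.3 × 0.25 / 0.2661 = 12.49 d
  layer 3 (silty sand): t_3 = 5.66 × 0.11 / 0.2661 = 2.340 d
  layer 4 (medium sand): t_4 = 5.00 × 0.26 / 0.2661 = 4.885 d
Total t = Σ t_i = 23.03 days.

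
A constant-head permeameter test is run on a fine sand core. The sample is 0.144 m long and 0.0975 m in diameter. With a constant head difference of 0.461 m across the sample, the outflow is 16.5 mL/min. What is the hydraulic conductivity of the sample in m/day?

0.994

Cross-sectional area A = π·(d/2)² = π × (0.0975/2)² = 0.007466 m².
Convert discharge: 16.5 mL/min = 2.750e-07 m³/s.
Darcy's law rearranged: K = Q·L / (A·Δh) = 2.750e-07 × 0.144 / (0.007466 × 0.461) = 1.151e-05 m/s = 0.9941 m/day.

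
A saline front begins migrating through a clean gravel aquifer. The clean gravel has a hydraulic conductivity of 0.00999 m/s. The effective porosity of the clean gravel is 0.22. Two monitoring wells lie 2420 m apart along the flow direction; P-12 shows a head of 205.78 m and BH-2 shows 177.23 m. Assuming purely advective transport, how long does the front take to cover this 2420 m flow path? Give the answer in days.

52.3

Convert K: 0.00999 m/s × 86400 = 863.1 m/day.
Hydraulic gradient i = (205.78 − 177.23) / 2420 = 28.55 / 2420 = 0.01180.
Darcy flux q = K · i = 863.1 × 0.01180 = 10.18 m/day.
Seepage velocity v = q / n_e = 10.18 / 0.22 = 46.29 m/day.
Travel time t = L / v = 2420 / 46.29 = 52.28 days.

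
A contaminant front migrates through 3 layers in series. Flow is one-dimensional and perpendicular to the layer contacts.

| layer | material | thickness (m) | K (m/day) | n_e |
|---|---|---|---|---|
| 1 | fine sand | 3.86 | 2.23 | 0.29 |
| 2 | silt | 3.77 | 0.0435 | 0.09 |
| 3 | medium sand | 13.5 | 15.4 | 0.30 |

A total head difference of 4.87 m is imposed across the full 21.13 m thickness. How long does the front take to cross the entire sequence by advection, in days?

101

With flow normal to the layers, continuity requires the same specific discharge q through every layer.
Σ(b_i/K_i) = 3.86/2.23 + 3.77/0.0435 + 13.5/15.4 = 89.27 d.
q = Δh / Σ(b_i/K_i) = 4.87 / 89.27 = 0.05455 m/day.
In each layer the seepage velocity is v_i = q/n_i, so the layer transit time is t_i = b_i·n_i / q:
  layer 1 (fine sand): t_1 = 3.86 × 0.29 / 0.05455 = 20.52 d
  layer 2 (silt): t_2 = 3.77 × 0.09 / 0.05455 = 6.220 d
  layer 3 (medium sand): t_3 = 13.5 × 0.30 / 0.05455 = 74.24 d
Total t = Σ t_i = 101.0 days.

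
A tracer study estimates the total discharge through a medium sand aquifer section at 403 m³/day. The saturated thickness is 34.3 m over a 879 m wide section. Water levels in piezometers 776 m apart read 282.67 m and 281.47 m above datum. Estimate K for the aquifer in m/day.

Cross-sectional area A = 879 × 34.3 = 30150 m².
Hydraulic gradient i = (282.67 − 281.47) / 776 = 1.2 / 776 = 0.001546.
From Q = K·A·i, K = Q / (A·i) = 403 / (30150 × 0.001546) = 8.644 m/day.

8.64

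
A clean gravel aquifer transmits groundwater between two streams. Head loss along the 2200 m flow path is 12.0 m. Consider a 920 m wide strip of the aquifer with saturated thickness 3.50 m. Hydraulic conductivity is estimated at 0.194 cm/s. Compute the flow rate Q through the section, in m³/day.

2940

Convert K: 0.194 cm/s × 864 = 167.6 m/day.
Cross-sectional area A = 920 × 3.50 = 3220 m².
Hydraulic gradient i = Δh / L = 12.0 / 2200 = 0.005455.
Darcy's law: Q = K · A · i = 167.6 × 3220 × 0.005455 = 2944 m³/day.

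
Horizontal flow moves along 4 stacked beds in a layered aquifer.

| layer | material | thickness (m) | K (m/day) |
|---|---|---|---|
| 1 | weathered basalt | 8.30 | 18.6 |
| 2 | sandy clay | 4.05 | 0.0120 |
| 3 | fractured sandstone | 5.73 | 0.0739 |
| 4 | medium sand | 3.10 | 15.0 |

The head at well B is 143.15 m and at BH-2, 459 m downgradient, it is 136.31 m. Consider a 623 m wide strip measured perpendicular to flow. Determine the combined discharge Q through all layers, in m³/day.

1870

Flow is parallel to layering, so each bed carries its own Darcy discharge and the transmissivities add.
Σ(K_i·b_i) = 18.6×8.30 + 0.0120×4.05 + 0.0739×5.73 + 15.0×3.10 = 201.4 m²/day.
Hydraulic gradient i = (143.15 − 136.31) / 459 = 6.84 / 459 = 0.01490.
Q = Σ(K_i·b_i) · W · i = 201.4 × 623 × 0.01490 = 1869 m³/day.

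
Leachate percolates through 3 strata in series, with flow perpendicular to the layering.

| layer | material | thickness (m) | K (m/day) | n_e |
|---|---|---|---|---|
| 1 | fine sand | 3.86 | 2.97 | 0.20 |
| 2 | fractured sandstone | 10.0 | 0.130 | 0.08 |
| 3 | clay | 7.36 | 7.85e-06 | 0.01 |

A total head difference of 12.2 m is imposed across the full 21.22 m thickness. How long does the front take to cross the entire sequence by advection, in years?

346

With flow normal to the layers, continuity requires the same specific discharge q through every layer.
Σ(b_i/K_i) = 3.86/2.97 + 10.0/0.130 + 7.36/7.85e-06 = 9.377e+05 d.
q = Δh / Σ(b_i/K_i) = 12.2 / 9.377e+05 = 1.301e-05 m/day.
In each layer the seepage velocity is v_i = q/n_i, so the layer transit time is t_i = b_i·n_i / q:
  layer 1 (fine sand): t_1 = 3.86 × 0.20 / 1.301e-05 = 59334 d
  layer 2 (fractured sandstone): t_2 = 10.0 × 0.08 / 1.301e-05 = 61486 d
  layer 3 (clay): t_3 = 7.36 × 0.01 / 1.301e-05 = 5657 d
Total t = Σ t_i = 1.265e+05 days = 346.3 years.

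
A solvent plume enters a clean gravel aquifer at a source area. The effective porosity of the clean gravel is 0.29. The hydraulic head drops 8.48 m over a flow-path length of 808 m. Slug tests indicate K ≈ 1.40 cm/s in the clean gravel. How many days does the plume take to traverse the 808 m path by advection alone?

18.5

Convert K: 1.40 cm/s × 864 = 1210 m/day.
Hydraulic gradient i = Δh / L = 8.48 / 808 = 0.01050.
Darcy flux q = K · i = 1210 × 0.01050 = 12.69 m/day.
Seepage velocity v = q / n_e = 12.69 / 0.29 = 43.78 m/day.
Travel time t = L / v = 808 / 43.78 = 18.46 days.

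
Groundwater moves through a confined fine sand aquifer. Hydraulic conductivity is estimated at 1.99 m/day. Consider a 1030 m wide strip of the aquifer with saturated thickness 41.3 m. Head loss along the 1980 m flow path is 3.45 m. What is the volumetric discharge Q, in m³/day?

148

Cross-sectional area A = 1030 × 41.3 = 42539 m².
Hydraulic gradient i = Δh / L = 3.45 / 1980 = 0.001742.
Darcy's law: Q = K · A · i = 1.990 × 42539 × 0.001742 = 147.5 m³/day.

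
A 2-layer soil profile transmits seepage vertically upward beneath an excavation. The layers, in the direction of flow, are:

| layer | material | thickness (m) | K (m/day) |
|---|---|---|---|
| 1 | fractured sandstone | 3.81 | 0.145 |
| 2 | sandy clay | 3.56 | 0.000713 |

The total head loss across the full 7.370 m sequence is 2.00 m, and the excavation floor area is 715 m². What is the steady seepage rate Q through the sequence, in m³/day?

0.285

Flow is perpendicular to layering, so the layers act in series and the equivalent K is the thickness-weighted harmonic mean.
Total thickness L = 3.81 + 3.56 = 7.370 m.
Σ(b_i/K_i) = 3.81/0.145 + 3.56/0.000713 = 5019 d.
K_eq = L / Σ(b_i/K_i) = 7.370 / 5019 = 0.001468 m/day.
Q = K_eq · A · (Δh/L) = 0.001468 × 715 × (2.00/7.370) = 0.2849 m³/day.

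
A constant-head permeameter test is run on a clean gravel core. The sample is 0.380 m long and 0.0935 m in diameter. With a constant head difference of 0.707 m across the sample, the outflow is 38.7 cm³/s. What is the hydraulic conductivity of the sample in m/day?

Cross-sectional area A = π·(d/2)² = π × (0.0935/2)² = 0.006866 m².
Convert discharge: 38.7 cm³/s = 3.870e-05 m³/s.
Darcy's law rearranged: K = Q·L / (A·Δh) = 3.870e-05 × 0.380 / (0.006866 × 0.707) = 0.003029 m/s = 261.7 m/day.

262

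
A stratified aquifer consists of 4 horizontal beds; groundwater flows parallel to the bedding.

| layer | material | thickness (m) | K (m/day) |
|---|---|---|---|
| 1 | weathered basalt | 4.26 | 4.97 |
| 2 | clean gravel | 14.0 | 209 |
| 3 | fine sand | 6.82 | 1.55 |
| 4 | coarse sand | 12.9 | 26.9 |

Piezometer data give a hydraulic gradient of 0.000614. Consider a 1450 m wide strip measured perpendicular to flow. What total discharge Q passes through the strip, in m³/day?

Flow is parallel to layering, so each bed carries its own Darcy discharge and the transmissivities add.
Σ(K_i·b_i) = 4.97×4.26 + 209×14.0 + 1.55×6.82 + 26.9×12.9 = 3305 m²/day.
Hydraulic gradient i = 0.000614.
Q = Σ(K_i·b_i) · W · i = 3305 × 1450 × 0.0006140 = 2942 m³/day.

2940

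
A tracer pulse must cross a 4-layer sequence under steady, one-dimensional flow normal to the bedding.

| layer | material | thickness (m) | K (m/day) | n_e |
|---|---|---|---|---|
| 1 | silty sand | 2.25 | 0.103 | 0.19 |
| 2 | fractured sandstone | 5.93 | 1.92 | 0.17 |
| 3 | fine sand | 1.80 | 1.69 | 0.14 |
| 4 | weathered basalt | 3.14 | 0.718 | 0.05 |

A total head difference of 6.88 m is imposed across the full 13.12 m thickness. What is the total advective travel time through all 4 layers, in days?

With flow normal to the layers, continuity requires the same specific discharge q through every layer.
Σ(b_i/K_i) = 2.25/0.103 + 5.93/1.92 + 1.80/1.69 + 3.14/0.718 = 30.37 d.
q = Δh / Σ(b_i/K_i) = 6.88 / 30.37 = 0.2265 m/day.
In each layer the seepage velocity is v_i = q/n_i, so the layer transit time is t_i = b_i·n_i / q:
  layer 1 (silty sand): t_1 = 2.25 × 0.19 / 0.2265 = 1.887 d
  layer 2 (fractured sandstone): t_2 = 5.93 × 0.17 / 0.2265 = 4.450 d
  layer 3 (fine sand): t_3 = 1.80 × 0.14 / 0.2265 = 1.112 d
  layer 4 (weathered basalt): t_4 = 3.14 × 0.05 / 0.2265 = 0.6931 d
Total t = Σ t_i = 8.143 days.

8.14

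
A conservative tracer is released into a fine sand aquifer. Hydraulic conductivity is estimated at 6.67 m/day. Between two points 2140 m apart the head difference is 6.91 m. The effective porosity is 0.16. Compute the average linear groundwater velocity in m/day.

Hydraulic gradient i = Δh / L = 6.91 / 2140 = 0.003229.
Darcy flux q = K · i = 6.670 × 0.003229 = 0.02154 m/day.
Seepage velocity v = q / n_e = 0.02154 / 0.16 = 0.1346 m/day.

0.135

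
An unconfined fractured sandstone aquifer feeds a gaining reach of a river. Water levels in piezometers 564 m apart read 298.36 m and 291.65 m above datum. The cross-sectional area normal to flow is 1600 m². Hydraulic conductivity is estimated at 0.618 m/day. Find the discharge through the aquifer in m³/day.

11.8

Hydraulic gradient i = (298.36 − 291.65) / 564 = 6.71 / 564 = 0.01190.
Darcy's law: Q = K · A · i = 0.6180 × 1600 × 0.01190 = 11.76 m³/day.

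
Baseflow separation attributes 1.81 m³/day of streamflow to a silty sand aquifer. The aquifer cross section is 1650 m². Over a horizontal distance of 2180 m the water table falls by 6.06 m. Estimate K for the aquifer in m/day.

Hydraulic gradient i = Δh / L = 6.06 / 2180 = 0.002780.
From Q = K·A·i, K = Q / (A·i) = 1.81 / (1650 × 0.002780) = 0.3946 m/day.

0.395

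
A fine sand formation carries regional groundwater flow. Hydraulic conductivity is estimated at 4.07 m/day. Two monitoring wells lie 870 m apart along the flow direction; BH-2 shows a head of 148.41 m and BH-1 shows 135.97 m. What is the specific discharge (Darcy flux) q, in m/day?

Hydraulic gradient i = (148.41 − 135.97) / 870 = 12.44 / 870 = 0.01430.
Specific discharge q = K · i = 4.070 × 0.01430 = 0.05820 m/day.

0.0582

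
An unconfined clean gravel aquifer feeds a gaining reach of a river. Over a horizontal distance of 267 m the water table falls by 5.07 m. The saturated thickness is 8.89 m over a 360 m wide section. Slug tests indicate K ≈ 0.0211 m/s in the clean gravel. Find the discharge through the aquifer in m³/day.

Convert K: 0.0211 m/s × 86400 = 1823 m/day.
Cross-sectional area A = 360 × 8.89 = 3200 m².
Hydraulic gradient i = Δh / L = 5.07 / 267 = 0.01899.
Darcy's law: Q = K · A · i = 1823 × 3200 × 0.01899 = 1.108e+05 m³/day.

111000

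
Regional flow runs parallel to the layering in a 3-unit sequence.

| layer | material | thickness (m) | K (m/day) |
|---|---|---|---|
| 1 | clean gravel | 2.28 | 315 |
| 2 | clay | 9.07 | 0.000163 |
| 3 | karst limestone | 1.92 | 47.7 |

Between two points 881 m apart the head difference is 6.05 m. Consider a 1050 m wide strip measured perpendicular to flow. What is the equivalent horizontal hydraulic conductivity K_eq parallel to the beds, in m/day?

61.0

Flow is parallel to layering, so each bed carries its own Darcy discharge and the transmissivities add.
Σ(K_i·b_i) = 315×2.28 + 0.000163×9.07 + 47.7×1.92 = 809.8 m²/day.
Total thickness b = 13.27 m, so K_eq = Σ(K_i·b_i)/b = 61.02 m/day.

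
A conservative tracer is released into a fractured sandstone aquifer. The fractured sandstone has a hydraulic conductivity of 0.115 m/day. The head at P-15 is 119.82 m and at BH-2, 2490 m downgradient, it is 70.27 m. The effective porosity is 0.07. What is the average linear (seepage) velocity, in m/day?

Hydraulic gradient i = (119.82 − 70.27) / 2490 = 49.55 / 2490 = 0.01990.
Darcy flux q = K · i = 0.1150 × 0.01990 = 0.002288 m/day.
Seepage velocity v = q / n_e = 0.002288 / 0.07 = 0.03269 m/day.

0.0327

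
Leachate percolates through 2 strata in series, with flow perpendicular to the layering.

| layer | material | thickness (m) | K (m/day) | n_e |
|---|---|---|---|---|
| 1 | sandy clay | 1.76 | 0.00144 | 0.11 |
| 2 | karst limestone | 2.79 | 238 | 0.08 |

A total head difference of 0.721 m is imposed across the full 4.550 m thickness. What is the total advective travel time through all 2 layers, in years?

1.93

With flow normal to the layers, continuity requires the same specific discharge q through every layer.
Σ(b_i/K_i) = 1.76/0.00144 + 2.79/238 = 1222 d.
q = Δh / Σ(b_i/K_i) = 0.721 / 1222 = 0.0005899 m/day.
In each layer the seepage velocity is v_i = q/n_i, so the layer transit time is t_i = b_i·n_i / q:
  layer 1 (sandy clay): t_1 = 1.76 × 0.11 / 0.0005899 = 328.2 d
  layer 2 (karst limestone): t_2 = 2.79 × 0.08 / 0.0005899 = 378.4 d
Total t = Σ t_i = 706.6 days = 1.934 years.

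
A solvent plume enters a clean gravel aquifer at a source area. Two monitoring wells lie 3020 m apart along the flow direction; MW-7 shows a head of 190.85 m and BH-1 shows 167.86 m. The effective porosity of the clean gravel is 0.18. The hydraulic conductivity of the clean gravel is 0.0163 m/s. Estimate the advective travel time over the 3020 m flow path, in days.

50.7

Convert K: 0.0163 m/s × 86400 = 1408 m/day.
Hydraulic gradient i = (190.85 − 167.86) / 3020 = 22.99 / 3020 = 0.007613.
Darcy flux q = K · i = 1408 × 0.007613 = 10.72 m/day.
Seepage velocity v = q / n_e = 10.72 / 0.18 = 59.56 m/day.
Travel time t = L / v = 3020 / 59.56 = 50.70 days.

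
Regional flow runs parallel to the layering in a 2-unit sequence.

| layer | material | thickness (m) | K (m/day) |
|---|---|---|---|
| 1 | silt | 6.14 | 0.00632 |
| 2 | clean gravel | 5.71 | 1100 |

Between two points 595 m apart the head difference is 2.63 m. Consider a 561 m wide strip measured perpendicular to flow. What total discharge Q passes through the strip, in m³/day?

15600

Flow is parallel to layering, so each bed carries its own Darcy discharge and the transmissivities add.
Σ(K_i·b_i) = 0.00632×6.14 + 1100×5.71 = 6281 m²/day.
Hydraulic gradient i = Δh / L = 2.63 / 595 = 0.004420.
Q = Σ(K_i·b_i) · W · i = 6281 × 561 × 0.004420 = 15575 m³/day.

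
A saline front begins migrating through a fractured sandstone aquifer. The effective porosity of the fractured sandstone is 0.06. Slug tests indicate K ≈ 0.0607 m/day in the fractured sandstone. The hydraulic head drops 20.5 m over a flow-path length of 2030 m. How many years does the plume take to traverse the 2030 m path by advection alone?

544

Hydraulic gradient i = Δh / L = 20.5 / 2030 = 0.01010.
Darcy flux q = K · i = 0.06070 × 0.01010 = 0.0006130 m/day.
Seepage velocity v = q / n_e = 0.0006130 / 0.06 = 0.01022 m/day.
Travel time t = L / v = 2030 / 0.01022 = 1.987e+05 days = 544.0 years.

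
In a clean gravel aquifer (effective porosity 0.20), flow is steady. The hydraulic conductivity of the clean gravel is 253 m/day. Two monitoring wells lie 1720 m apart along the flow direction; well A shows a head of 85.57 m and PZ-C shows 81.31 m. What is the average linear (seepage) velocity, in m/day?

Hydraulic gradient i = (85.57 − 81.31) / 1720 = 4.26 / 1720 = 0.002477.
Darcy flux q = K · i = 253.0 × 0.002477 = 0.6266 m/day.
Seepage velocity v = q / n_e = 0.6266 / 0.20 = 3.133 m/day.

3.13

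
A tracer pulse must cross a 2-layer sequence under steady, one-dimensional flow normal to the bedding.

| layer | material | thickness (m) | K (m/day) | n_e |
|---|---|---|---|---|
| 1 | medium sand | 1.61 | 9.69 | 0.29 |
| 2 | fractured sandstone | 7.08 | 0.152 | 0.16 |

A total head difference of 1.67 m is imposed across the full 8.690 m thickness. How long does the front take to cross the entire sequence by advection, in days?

44.8

With flow normal to the layers, continuity requires the same specific discharge q through every layer.
Σ(b_i/K_i) = 1.61/9.69 + 7.08/0.152 = 46.75 d.
q = Δh / Σ(b_i/K_i) = 1.67 / 46.75 = 0.03573 m/day.
In each layer the seepage velocity is v_i = q/n_i, so the layer transit time is t_i = b_i·n_i / q:
  layer 1 (medium sand): t_1 = 1.61 × 0.29 / 0.03573 = 13.07 d
  layer 2 (fractured sandstone): t_2 = 7.08 × 0.16 / 0.03573 = 31.71 d
Total t = Σ t_i = 44.78 days.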